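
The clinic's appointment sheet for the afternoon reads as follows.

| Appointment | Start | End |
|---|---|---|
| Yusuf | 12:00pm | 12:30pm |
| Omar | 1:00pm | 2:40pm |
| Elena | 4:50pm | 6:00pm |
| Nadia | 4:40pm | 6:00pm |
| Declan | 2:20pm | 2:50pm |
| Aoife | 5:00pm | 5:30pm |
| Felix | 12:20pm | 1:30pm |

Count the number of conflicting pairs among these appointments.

Sorted by start: Yusuf, Felix, Omar, Declan, Nadia, Elena, Aoife.
Felix starts before Yusuf ends → Yusuf and Felix overlap.
Omar starts after Yusuf ends, so nothing later overlaps Yusuf either.
Omar starts before Felix ends → Felix and Omar overlap.
Declan starts after Felix ends, so nothing later overlaps Felix either.
Declan starts before Omar ends → Omar and Declan overlap.
Nadia starts after Omar ends, so nothing later overlaps Omar either.
Nadia starts after Declan ends, so nothing later overlaps Declan either.
Elena starts before Nadia ends → Nadia and Elena overlap.
Aoife starts before Nadia ends → Nadia and Aoife overlap.
Aoife starts before Elena ends → Elena and Aoife overlap.
Overlapping pairs: Aoife & Elena, Aoife & Nadia, Declan & Omar, Elena & Nadia, Felix & Omar, Felix & Yusuf — 6 in total.

6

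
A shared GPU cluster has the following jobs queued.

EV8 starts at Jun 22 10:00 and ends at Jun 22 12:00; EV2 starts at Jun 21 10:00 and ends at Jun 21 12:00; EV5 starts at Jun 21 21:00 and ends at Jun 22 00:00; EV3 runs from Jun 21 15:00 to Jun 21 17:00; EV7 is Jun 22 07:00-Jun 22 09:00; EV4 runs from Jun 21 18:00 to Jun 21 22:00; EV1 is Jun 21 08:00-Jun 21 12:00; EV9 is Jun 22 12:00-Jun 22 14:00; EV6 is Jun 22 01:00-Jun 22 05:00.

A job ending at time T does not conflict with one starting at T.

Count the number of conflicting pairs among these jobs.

2

Sorted by start: EV1, EV2, EV3, EV4, EV5, EV6, EV7, EV8, EV9.
EV2 starts before EV1 ends → EV1 and EV2 overlap.
EV3 starts after EV1 ends; EV1 is clear from here.
EV3 starts after EV2 ends; EV2 is clear from here.
EV4 starts after EV3 ends; EV3 is clear from here.
EV5 starts before EV4 ends → EV4 and EV5 overlap.
EV6 starts after EV4 ends; EV4 is clear from here.
EV6 starts after EV5 ends; EV5 is clear from here.
EV7 starts after EV6 ends; EV6 is clear from here.
EV8 starts after EV7 ends; EV7 is clear from here.
EV9 starts exactly when EV8 ends (back-to-back, no overlap).
Overlapping pairs: EV1 & EV2, EV4 & EV5 — 2 in total.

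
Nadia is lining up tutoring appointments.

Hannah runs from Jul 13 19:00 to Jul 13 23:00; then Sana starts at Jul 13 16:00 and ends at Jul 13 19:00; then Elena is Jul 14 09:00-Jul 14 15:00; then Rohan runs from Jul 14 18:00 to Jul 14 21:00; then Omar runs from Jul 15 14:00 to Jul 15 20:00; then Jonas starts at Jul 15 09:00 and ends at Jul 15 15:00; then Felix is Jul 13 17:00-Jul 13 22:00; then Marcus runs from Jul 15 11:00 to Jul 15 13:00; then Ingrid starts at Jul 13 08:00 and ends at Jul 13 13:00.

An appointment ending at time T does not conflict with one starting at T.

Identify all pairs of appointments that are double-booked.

Felix & Hannah, Felix & Sana, Jonas & Marcus, Jonas & Omar

Sorted by start: Ingrid, Sana, Felix, Hannah, Elena, Rohan, Jonas, Marcus, Omar.
Sana starts after Ingrid ends, so nothing later overlaps Ingrid either.
Felix starts before Sana ends → Sana and Felix overlap.
Hannah starts exactly when Sana ends (back-to-back, no overlap), so nothing later overlaps Sana either.
Hannah starts before Felix ends → Felix and Hannah overlap.
Elena starts after Felix ends, so nothing later overlaps Felix either.
Elena starts after Hannah ends, so nothing later overlaps Hannah either.
Rohan starts after Elena ends, so nothing later overlaps Elena either.
Jonas starts after Rohan ends, so nothing later overlaps Rohan either.
Marcus starts before Jonas ends → Jonas and Marcus overlap.
Omar starts before Jonas ends → Jonas and Omar overlap.
Omar starts after Marcus ends.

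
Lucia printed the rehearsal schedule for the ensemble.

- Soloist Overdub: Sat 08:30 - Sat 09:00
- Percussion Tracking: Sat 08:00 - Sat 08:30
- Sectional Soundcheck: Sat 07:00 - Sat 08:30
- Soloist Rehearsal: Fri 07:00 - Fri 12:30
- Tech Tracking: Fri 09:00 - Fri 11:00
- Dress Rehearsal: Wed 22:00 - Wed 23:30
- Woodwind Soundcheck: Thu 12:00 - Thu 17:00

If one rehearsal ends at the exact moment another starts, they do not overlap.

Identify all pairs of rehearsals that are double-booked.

Sorted by start: Dress Rehearsal, Woodwind Soundcheck, Soloist Rehearsal, Tech Tracking, Sectional Soundcheck, Percussion Tracking, Soloist Overdub.
Woodwind Soundcheck starts after Dress Rehearsal ends; Dress Rehearsal is clear from here.
Soloist Rehearsal starts after Woodwind Soundcheck ends; Woodwind Soundcheck is clear from here.
Tech Tracking starts before Soloist Rehearsal ends → Soloist Rehearsal and Tech Tracking overlap.
Sectional Soundcheck starts after Soloist Rehearsal ends; Soloist Rehearsal is clear from here.
Sectional Soundcheck starts after Tech Tracking ends; Tech Tracking is clear from here.
Percussion Tracking starts before Sectional Soundcheck ends → Sectional Soundcheck and Percussion Tracking overlap.
Soloist Overdub starts exactly when Sectional Soundcheck ends (back-to-back, no overlap).
Soloist Overdub starts exactly when Percussion Tracking ends (back-to-back, no overlap).

Percussion Tracking & Sectional Soundcheck, Soloist Rehearsal & Tech Tracking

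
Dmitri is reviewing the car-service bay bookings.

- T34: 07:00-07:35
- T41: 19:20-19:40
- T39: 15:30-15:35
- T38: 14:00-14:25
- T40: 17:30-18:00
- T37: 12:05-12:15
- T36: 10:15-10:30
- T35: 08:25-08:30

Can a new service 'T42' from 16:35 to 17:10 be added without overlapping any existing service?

T34: ends 07:35 at or before T42 starts 16:35 → clear.
T35: ends 08:30 at or before T42 starts 16:35 → clear.
T36: ends 10:30 at or before T42 starts 16:35 → clear.
T37: ends 12:15 at or before T42 starts 16:35 → clear.
T38: ends 14:25 at or before T42 starts 16:35 → clear.
T39: ends 15:35 at or before T42 starts 16:35 → clear.
T40: starts 17:30 at or after T42 ends 17:10 → clear.
T41: starts 19:20 at or after T42 ends 17:10 → clear.

Yes — the slot is free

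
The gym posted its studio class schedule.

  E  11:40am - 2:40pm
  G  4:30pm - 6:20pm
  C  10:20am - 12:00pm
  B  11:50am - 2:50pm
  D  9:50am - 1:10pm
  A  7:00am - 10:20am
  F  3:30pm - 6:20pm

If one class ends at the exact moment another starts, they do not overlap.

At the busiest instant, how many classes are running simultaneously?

4

Walk through starts and ends in time order (an end at T is processed before a start at T):
7:00am start A → 1
9:50am start D → 2
10:20am end A → 1
10:20am start C → 2
11:40am start E → 3
11:50am start B → 4
12:00pm end C → 3
1:10pm end D → 2
2:40pm end E → 1
2:50pm end B → 0
3:30pm start F → 1
4:30pm start G → 2
6:20pm end F → 1
6:20pm end G → 0
Peak is 4, at 11:50am (B, C, D, E).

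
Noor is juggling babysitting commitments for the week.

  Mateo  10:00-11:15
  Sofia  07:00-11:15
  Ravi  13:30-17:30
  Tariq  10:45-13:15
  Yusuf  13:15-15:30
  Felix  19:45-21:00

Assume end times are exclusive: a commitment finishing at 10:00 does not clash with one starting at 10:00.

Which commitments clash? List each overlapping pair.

Check each pair: they overlap iff neither finishes before the other starts.
Sorted by start: Sofia, Mateo, Tariq, Yusuf, Ravi, Felix.
Mateo starts before Sofia ends → Sofia and Mateo overlap.
Tariq starts before Sofia ends → Sofia and Tariq overlap.
Yusuf starts after Sofia ends; Sofia is clear from here.
Tariq starts before Mateo ends → Mateo and Tariq overlap.
Yusuf starts after Mateo ends; Mateo is clear from here.
Yusuf starts exactly when Tariq ends (back-to-back, no overlap); Tariq is clear from here.
Ravi starts before Yusuf ends → Yusuf and Ravi overlap.
Felix starts after Yusuf ends.
Felix starts after Ravi ends.

Mateo & Sofia, Mateo & Tariq, Ravi & Yusuf, Sofia & Tariq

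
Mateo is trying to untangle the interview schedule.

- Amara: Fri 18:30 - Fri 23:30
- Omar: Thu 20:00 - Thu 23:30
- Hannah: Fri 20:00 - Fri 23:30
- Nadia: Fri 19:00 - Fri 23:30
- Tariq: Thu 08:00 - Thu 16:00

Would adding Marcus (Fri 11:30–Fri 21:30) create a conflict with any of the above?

Tariq: ends Thu 16:00 at or before Marcus starts Fri 11:30 → clear.
Omar: ends Thu 23:30 at or before Marcus starts Fri 11:30 → clear.
Amara: starts Fri 18:30 before Marcus ends Fri 21:30, and ends Fri 23:30 after Marcus starts Fri 11:30 → overlap.
Nadia: starts Fri 19:00 before Marcus ends Fri 21:30, and ends Fri 23:30 after Marcus starts Fri 11:30 → overlap.
Hannah: starts Fri 20:00 before Marcus ends Fri 21:30, and ends Fri 23:30 after Marcus starts Fri 11:30 → overlap.
Marcus overlaps Amara, Nadia, Hannah.

Yes — it overlaps Amara, Hannah, Nadia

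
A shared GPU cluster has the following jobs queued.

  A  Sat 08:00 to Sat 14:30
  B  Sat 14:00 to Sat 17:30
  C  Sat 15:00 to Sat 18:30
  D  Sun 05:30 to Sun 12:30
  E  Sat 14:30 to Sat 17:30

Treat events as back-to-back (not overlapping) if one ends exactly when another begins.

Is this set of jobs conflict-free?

No

Sorted by start: A, B, E, C, D.
B starts before A ends → A and B overlap.
That's a conflict, so the schedule is not conflict-free.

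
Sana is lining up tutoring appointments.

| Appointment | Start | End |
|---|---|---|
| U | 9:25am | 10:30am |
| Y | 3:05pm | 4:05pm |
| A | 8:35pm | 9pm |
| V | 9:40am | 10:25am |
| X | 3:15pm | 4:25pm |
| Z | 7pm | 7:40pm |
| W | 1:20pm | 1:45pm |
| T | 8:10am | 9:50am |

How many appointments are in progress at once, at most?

Sort all start/end points and keep a running count:
8:10am start T → 1
9:25am start U → 2
9:40am start V → 3
9:50am end T → 2
10:25am end V → 1
10:30am end U → 0
1:20pm start W → 1
1:45pm end W → 0
3:05pm start Y → 1
3:15pm start X → 2
4:05pm end Y → 1
4:25pm end X → 0
7pm start Z → 1
7:40pm end Z → 0
8:35pm start A → 1
9pm end A → 0
Peak is 3, at 9:40am (T, U, V).

3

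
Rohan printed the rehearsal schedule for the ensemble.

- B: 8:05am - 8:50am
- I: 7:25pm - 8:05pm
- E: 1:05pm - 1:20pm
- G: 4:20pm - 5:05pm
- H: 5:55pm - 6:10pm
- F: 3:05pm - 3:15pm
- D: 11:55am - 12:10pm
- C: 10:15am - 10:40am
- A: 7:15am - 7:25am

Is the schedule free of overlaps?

Yes

Sorted by start: A, B, C, D, E, F, G, H, I.
B starts after A ends, so nothing later overlaps A either.
C starts after B ends, so nothing later overlaps B either.
D starts after C ends, so nothing later overlaps C either.
E starts after D ends, so nothing later overlaps D either.
F starts after E ends, so nothing later overlaps E either.
G starts after F ends, so nothing later overlaps F either.
H starts after G ends, so nothing later overlaps G either.
I starts after H ends.
Every pair is clear; the schedule has no overlaps.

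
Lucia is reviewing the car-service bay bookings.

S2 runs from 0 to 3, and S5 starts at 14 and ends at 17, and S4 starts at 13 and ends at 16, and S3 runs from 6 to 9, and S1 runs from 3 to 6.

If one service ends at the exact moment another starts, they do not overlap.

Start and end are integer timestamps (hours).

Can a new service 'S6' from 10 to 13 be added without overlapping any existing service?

S2: ends 3 at or before S6 starts 10 → clear.
S1: ends 6 at or before S6 starts 10 → clear.
S3: ends 9 at or before S6 starts 10 → clear.
S4: starts 13 at or after S6 ends 13 → clear.
S5: starts 14 at or after S6 ends 13 → clear.

Yes — the slot is free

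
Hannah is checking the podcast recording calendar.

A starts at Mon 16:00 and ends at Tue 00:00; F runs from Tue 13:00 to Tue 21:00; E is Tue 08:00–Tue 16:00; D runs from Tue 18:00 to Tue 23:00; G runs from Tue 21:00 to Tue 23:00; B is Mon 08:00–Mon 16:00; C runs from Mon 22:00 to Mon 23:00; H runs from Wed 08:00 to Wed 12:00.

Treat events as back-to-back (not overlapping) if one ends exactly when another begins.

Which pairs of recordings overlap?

A & C, D & F, D & G, E & F

Sorted by start: B, A, C, E, F, D, G, H.
A starts exactly when B ends (back-to-back, no overlap), so B has no further overlaps.
C starts before A ends → A and C overlap.
E starts after A ends, so A has no further overlaps.
E starts after C ends, so C has no further overlaps.
F starts before E ends → E and F overlap.
D starts after E ends, so E has no further overlaps.
D starts before F ends → F and D overlap.
G starts exactly when F ends (back-to-back, no overlap), so F has no further overlaps.
G starts before D ends → D and G overlap.
H starts after D ends.
H starts after G ends.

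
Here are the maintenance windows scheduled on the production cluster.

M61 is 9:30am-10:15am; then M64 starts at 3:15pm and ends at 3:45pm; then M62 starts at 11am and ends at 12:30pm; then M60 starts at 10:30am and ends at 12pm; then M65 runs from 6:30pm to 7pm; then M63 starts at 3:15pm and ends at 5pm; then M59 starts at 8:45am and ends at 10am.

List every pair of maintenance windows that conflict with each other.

M59 & M61, M60 & M62, M63 & M64

Two intervals overlap when each starts before the other ends.
Sorted by start: M59, M61, M60, M62, M63, M64, M65.
M61 starts before M59 ends → M59 and M61 overlap.
M60 starts after M59 ends — done with M59.
M60 starts after M61 ends — done with M61.
M62 starts before M60 ends → M60 and M62 overlap.
M63 starts after M60 ends — done with M60.
M63 starts after M62 ends — done with M62.
M64 starts before M63 ends → M63 and M64 overlap.
M65 starts after M63 ends.
M65 starts after M64 ends.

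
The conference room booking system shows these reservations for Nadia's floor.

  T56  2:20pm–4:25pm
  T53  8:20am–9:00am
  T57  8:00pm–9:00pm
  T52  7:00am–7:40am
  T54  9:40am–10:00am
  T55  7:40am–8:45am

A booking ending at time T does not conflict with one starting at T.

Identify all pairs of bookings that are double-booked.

T53 & T55

Two intervals overlap when each starts before the other ends.
Sorted by start: T52, T55, T53, T54, T56, T57.
T55 starts exactly when T52 ends (back-to-back, no overlap), so T52 has no further overlaps.
T53 starts before T55 ends → T55 and T53 overlap.
T54 starts after T55 ends, so T55 has no further overlaps.
T54 starts after T53 ends, so T53 has no further overlaps.
T56 starts after T54 ends, so T54 has no further overlaps.
T57 starts after T56 ends.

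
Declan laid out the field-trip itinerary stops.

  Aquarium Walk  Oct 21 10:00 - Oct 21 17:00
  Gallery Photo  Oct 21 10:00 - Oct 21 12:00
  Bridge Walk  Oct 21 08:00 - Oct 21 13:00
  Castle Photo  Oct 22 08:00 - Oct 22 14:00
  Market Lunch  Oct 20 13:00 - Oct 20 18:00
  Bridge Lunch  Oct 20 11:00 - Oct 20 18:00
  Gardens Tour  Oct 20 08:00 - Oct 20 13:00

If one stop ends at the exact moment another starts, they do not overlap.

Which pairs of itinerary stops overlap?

Aquarium Walk & Bridge Walk, Aquarium Walk & Gallery Photo, Bridge Lunch & Gardens Tour, Bridge Lunch & Market Lunch, Bridge Walk & Gallery Photo

Check each pair: they overlap iff neither finishes before the other starts.
Sorted by start: Gardens Tour, Bridge Lunch, Market Lunch, Bridge Walk, Aquarium Walk, Gallery Photo, Castle Photo.
Bridge Lunch starts before Gardens Tour ends → Gardens Tour and Bridge Lunch overlap.
Market Lunch starts exactly when Gardens Tour ends (back-to-back, no overlap); Gardens Tour is clear from here.
Market Lunch starts before Bridge Lunch ends → Bridge Lunch and Market Lunch overlap.
Bridge Walk starts after Bridge Lunch ends; Bridge Lunch is clear from here.
Bridge Walk starts after Market Lunch ends; Market Lunch is clear from here.
Aquarium Walk starts before Bridge Walk ends → Bridge Walk and Aquarium Walk overlap.
Gallery Photo starts before Bridge Walk ends → Bridge Walk and Gallery Photo overlap.
Castle Photo starts after Bridge Walk ends.
Gallery Photo starts before Aquarium Walk ends → Aquarium Walk and Gallery Photo overlap.
Castle Photo starts after Aquarium Walk ends.
Castle Photo starts after Gallery Photo ends.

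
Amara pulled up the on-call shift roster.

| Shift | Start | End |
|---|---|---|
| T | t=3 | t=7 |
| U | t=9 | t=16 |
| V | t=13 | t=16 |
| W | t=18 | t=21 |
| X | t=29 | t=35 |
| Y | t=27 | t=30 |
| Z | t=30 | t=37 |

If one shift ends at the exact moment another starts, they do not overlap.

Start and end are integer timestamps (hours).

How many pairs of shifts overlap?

3

Sorted by start: T, U, V, W, Y, X, Z.
U starts after T ends — done with T.
V starts before U ends → U and V overlap.
W starts after U ends — done with U.
W starts after V ends — done with V.
Y starts after W ends — done with W.
X starts before Y ends → Y and X overlap.
Z starts exactly when Y ends (back-to-back, no overlap).
Z starts before X ends → X and Z overlap.
Overlapping pairs: U & V, X & Y, X & Z — 3 in total.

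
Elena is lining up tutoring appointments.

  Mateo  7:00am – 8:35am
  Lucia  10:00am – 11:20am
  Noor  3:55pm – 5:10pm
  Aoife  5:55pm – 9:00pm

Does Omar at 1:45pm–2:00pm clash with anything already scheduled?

No — it doesn't clash with anything

Mateo: ends 8:35am at or before Omar starts 1:45pm → clear.
Lucia: ends 11:20am at or before Omar starts 1:45pm → clear.
Noor: starts 3:55pm at or after Omar ends 2:00pm → clear.
Aoife: starts 5:55pm at or after Omar ends 2:00pm → clear.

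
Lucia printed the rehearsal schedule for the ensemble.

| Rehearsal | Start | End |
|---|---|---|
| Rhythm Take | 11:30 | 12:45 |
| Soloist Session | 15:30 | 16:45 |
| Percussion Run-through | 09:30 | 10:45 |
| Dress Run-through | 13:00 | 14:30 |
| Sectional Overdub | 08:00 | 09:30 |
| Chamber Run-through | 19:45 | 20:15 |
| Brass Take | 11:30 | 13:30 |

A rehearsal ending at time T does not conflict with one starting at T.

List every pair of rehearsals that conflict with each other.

Check each pair: they overlap iff neither finishes before the other starts.
Sorted by start: Sectional Overdub, Percussion Run-through, Rhythm Take, Brass Take, Dress Run-through, Soloist Session, Chamber Run-through.
Percussion Run-through starts exactly when Sectional Overdub ends (back-to-back, no overlap); Sectional Overdub is clear from here.
Rhythm Take starts after Percussion Run-through ends; Percussion Run-through is clear from here.
Brass Take starts before Rhythm Take ends → Rhythm Take and Brass Take overlap.
Dress Run-through starts after Rhythm Take ends; Rhythm Take is clear from here.
Dress Run-through starts before Brass Take ends → Brass Take and Dress Run-through overlap.
Soloist Session starts after Brass Take ends; Brass Take is clear from here.
Soloist Session starts after Dress Run-through ends; Dress Run-through is clear from here.
Chamber Run-through starts after Soloist Session ends.

Brass Take & Dress Run-through, Brass Take & Rhythm Take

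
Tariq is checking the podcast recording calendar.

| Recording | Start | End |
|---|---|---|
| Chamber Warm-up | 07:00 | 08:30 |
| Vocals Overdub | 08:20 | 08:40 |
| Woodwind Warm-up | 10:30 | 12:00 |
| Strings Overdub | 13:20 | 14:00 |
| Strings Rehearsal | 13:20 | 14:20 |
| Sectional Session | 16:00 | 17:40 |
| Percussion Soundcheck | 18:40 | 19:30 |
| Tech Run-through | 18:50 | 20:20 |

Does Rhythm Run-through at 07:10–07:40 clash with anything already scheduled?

Yes — it overlaps Chamber Warm-up

Chamber Warm-up: starts 07:00 before Rhythm Run-through ends 07:40, and ends 08:30 after Rhythm Run-through starts 07:10 → overlap.
Vocals Overdub: starts 08:20 at or after Rhythm Run-through ends 07:40 → clear.
Woodwind Warm-up: starts 10:30 at or after Rhythm Run-through ends 07:40 → clear.
Strings Overdub: starts 13:20 at or after Rhythm Run-through ends 07:40 → clear.
Strings Rehearsal: starts 13:20 at or after Rhythm Run-through ends 07:40 → clear.
Sectional Session: starts 16:00 at or after Rhythm Run-through ends 07:40 → clear.
Percussion Soundcheck: starts 18:40 at or after Rhythm Run-through ends 07:40 → clear.
Tech Run-through: starts 18:50 at or after Rhythm Run-through ends 07:40 → clear.
Rhythm Run-through overlaps Chamber Warm-up.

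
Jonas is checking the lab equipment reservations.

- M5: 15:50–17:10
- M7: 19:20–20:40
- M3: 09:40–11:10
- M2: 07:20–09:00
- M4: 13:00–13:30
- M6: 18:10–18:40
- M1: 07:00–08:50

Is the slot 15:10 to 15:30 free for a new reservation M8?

M1: ends 08:50 at or before M8 starts 15:10 → clear.
M2: ends 09:00 at or before M8 starts 15:10 → clear.
M3: ends 11:10 at or before M8 starts 15:10 → clear.
M4: ends 13:30 at or before M8 starts 15:10 → clear.
M5: starts 15:50 at or after M8 ends 15:30 → clear.
M6: starts 18:10 at or after M8 ends 15:30 → clear.
M7: starts 19:20 at or after M8 ends 15:30 → clear.

Yes — the slot is free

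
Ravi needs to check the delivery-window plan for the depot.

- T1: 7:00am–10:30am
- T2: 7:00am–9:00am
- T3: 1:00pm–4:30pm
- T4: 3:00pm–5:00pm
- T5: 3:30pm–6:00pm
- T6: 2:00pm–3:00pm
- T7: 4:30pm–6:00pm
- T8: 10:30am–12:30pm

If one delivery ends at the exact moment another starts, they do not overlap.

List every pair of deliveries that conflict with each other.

T1 & T2, T3 & T4, T3 & T5, T3 & T6, T4 & T5, T4 & T7, T5 & T7

Sorted by start: T1, T2, T8, T3, T6, T4, T5, T7.
T2 starts before T1 ends → T1 and T2 overlap.
T8 starts exactly when T1 ends (back-to-back, no overlap) — done with T1.
T8 starts after T2 ends — done with T2.
T3 starts after T8 ends — done with T8.
T6 starts before T3 ends → T3 and T6 overlap.
T4 starts before T3 ends → T3 and T4 overlap.
T5 starts before T3 ends → T3 and T5 overlap.
T7 starts exactly when T3 ends (back-to-back, no overlap).
T4 starts exactly when T6 ends (back-to-back, no overlap) — done with T6.
T5 starts before T4 ends → T4 and T5 overlap.
T7 starts before T4 ends → T4 and T7 overlap.
T7 starts before T5 ends → T5 and T7 overlap.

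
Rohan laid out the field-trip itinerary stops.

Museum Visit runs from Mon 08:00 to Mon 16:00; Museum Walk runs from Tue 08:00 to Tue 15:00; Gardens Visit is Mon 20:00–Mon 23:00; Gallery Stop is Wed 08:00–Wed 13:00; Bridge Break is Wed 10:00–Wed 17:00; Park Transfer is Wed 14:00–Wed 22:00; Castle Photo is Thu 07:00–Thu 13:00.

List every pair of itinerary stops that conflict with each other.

Sorted by start: Museum Visit, Gardens Visit, Museum Walk, Gallery Stop, Bridge Break, Park Transfer, Castle Photo.
Gardens Visit starts after Museum Visit ends, so Museum Visit has no further overlaps.
Museum Walk starts after Gardens Visit ends, so Gardens Visit has no further overlaps.
Gallery Stop starts after Museum Walk ends, so Museum Walk has no further overlaps.
Bridge Break starts before Gallery Stop ends → Gallery Stop and Bridge Break overlap.
Park Transfer starts after Gallery Stop ends, so Gallery Stop has no further overlaps.
Park Transfer starts before Bridge Break ends → Bridge Break and Park Transfer overlap.
Castle Photo starts after Bridge Break ends.
Castle Photo starts after Park Transfer ends.

Bridge Break & Gallery Stop, Bridge Break & Park Transfer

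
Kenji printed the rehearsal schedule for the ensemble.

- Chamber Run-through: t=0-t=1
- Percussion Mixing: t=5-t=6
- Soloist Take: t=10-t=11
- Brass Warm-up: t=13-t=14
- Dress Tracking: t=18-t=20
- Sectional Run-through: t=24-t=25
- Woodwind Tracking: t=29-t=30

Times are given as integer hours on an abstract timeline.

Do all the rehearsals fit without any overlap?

Yes

Check each pair: they overlap iff neither finishes before the other starts.
Sorted by start: Chamber Run-through, Percussion Mixing, Soloist Take, Brass Warm-up, Dress Tracking, Sectional Run-through, Woodwind Tracking.
Percussion Mixing starts after Chamber Run-through ends, so Chamber Run-through has no further overlaps.
Soloist Take starts after Percussion Mixing ends, so Percussion Mixing has no further overlaps.
Brass Warm-up starts after Soloist Take ends, so Soloist Take has no further overlaps.
Dress Tracking starts after Brass Warm-up ends, so Brass Warm-up has no further overlaps.
Sectional Run-through starts after Dress Tracking ends, so Dress Tracking has no further overlaps.
Woodwind Tracking starts after Sectional Run-through ends.
Every pair is clear; the schedule has no overlaps.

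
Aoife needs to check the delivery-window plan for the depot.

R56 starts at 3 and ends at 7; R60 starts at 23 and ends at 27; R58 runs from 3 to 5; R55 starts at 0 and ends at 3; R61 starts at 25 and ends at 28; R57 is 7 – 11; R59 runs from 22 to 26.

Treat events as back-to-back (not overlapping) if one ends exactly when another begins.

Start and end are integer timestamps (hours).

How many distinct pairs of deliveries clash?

4

Sorted by start: R55, R56, R58, R57, R59, R60, R61.
R56 starts exactly when R55 ends (back-to-back, no overlap), so R55 has no further overlaps.
R58 starts before R56 ends → R56 and R58 overlap.
R57 starts exactly when R56 ends (back-to-back, no overlap), so R56 has no further overlaps.
R57 starts after R58 ends, so R58 has no further overlaps.
R59 starts after R57 ends, so R57 has no further overlaps.
R60 starts before R59 ends → R59 and R60 overlap.
R61 starts before R59 ends → R59 and R61 overlap.
R61 starts before R60 ends → R60 and R61 overlap.
Overlapping pairs: R56 & R58, R59 & R60, R59 & R61, R60 & R61 — 4 in total.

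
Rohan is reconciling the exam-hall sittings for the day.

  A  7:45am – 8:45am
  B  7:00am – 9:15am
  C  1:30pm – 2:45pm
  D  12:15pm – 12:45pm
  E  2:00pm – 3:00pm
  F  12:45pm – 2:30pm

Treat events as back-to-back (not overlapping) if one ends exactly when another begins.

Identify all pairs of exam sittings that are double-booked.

Sorted by start: B, A, D, F, C, E.
A starts before B ends → B and A overlap.
D starts after B ends — done with B.
D starts after A ends — done with A.
F starts exactly when D ends (back-to-back, no overlap) — done with D.
C starts before F ends → F and C overlap.
E starts before F ends → F and E overlap.
E starts before C ends → C and E overlap.

A & B, C & E, C & F, E & F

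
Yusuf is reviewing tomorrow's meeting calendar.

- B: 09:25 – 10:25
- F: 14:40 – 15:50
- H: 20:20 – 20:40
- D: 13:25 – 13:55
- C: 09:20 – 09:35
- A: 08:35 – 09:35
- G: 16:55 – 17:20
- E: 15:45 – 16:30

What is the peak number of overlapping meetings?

3

Walk through starts and ends in time order (an end at T is processed before a start at T):
08:35 start A → 1
09:20 start C → 2
09:25 start B → 3
09:35 end A → 2
09:35 end C → 1
10:25 end B → 0
13:25 start D → 1
13:55 end D → 0
14:40 start F → 1
15:45 start E → 2
15:50 end F → 1
16:30 end E → 0
16:55 start G → 1
17:20 end G → 0
20:20 start H → 1
20:40 end H → 0
Peak is 3, at 09:25 (A, B, C).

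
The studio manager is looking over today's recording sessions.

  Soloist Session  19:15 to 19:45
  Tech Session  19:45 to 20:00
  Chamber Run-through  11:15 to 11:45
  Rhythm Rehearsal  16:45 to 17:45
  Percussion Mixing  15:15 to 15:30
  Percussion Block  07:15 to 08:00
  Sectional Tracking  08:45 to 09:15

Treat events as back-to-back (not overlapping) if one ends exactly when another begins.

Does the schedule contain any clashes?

No

Two intervals overlap when each starts before the other ends.
Sorted by start: Percussion Block, Sectional Tracking, Chamber Run-through, Percussion Mixing, Rhythm Rehearsal, Soloist Session, Tech Session.
Sectional Tracking starts after Percussion Block ends; Percussion Block is clear from here.
Chamber Run-through starts after Sectional Tracking ends; Sectional Tracking is clear from here.
Percussion Mixing starts after Chamber Run-through ends; Chamber Run-through is clear from here.
Rhythm Rehearsal starts after Percussion Mixing ends; Percussion Mixing is clear from here.
Soloist Session starts after Rhythm Rehearsal ends; Rhythm Rehearsal is clear from here.
Tech Session starts exactly when Soloist Session ends (back-to-back, no overlap).
Every pair is clear; the schedule has no overlaps.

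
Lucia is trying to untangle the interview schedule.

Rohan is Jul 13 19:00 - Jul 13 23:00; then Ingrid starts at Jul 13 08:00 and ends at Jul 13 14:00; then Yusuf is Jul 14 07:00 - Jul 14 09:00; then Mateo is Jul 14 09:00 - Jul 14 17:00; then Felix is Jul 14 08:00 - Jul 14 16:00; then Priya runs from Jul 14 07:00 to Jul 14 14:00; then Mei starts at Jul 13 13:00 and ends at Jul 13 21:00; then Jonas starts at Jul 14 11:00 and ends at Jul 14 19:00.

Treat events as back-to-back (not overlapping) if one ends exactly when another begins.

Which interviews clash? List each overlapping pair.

Felix & Jonas, Felix & Mateo, Felix & Priya, Felix & Yusuf, Ingrid & Mei, Jonas & Mateo, Jonas & Priya, Mateo & Priya, Mei & Rohan, Priya & Yusuf

Check each pair: they overlap iff neither finishes before the other starts.
Sorted by start: Ingrid, Mei, Rohan, Priya, Yusuf, Felix, Mateo, Jonas.
Mei starts before Ingrid ends → Ingrid and Mei overlap.
Rohan starts after Ingrid ends — done with Ingrid.
Rohan starts before Mei ends → Mei and Rohan overlap.
Priya starts after Mei ends — done with Mei.
Priya starts after Rohan ends — done with Rohan.
Yusuf starts before Priya ends → Priya and Yusuf overlap.
Felix starts before Priya ends → Priya and Felix overlap.
Mateo starts before Priya ends → Priya and Mateo overlap.
Jonas starts before Priya ends → Priya and Jonas overlap.
Felix starts before Yusuf ends → Yusuf and Felix overlap.
Mateo starts exactly when Yusuf ends (back-to-back, no overlap) — done with Yusuf.
Mateo starts before Felix ends → Felix and Mateo overlap.
Jonas starts before Felix ends → Felix and Jonas overlap.
Jonas starts before Mateo ends → Mateo and Jonas overlap.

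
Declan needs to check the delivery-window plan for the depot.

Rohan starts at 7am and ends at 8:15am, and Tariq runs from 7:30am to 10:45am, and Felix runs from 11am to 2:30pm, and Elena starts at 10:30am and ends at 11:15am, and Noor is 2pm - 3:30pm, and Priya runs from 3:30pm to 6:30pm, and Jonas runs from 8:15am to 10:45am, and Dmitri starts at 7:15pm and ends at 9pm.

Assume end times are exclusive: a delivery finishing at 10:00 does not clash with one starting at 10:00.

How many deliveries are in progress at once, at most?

3

Walk through starts and ends in time order (an end at T is processed before a start at T):
7am start Rohan → 1
7:30am start Tariq → 2
8:15am end Rohan → 1
8:15am start Jonas → 2
10:30am start Elena → 3
10:45am end Jonas → 2
10:45am end Tariq → 1
11am start Felix → 2
11:15am end Elena → 1
2pm start Noor → 2
2:30pm end Felix → 1
3:30pm end Noor → 0
3:30pm start Priya → 1
6:30pm end Priya → 0
7:15pm start Dmitri → 1
9pm end Dmitri → 0
Peak is 3, at 10:30am (Elena, Jonas, Tariq).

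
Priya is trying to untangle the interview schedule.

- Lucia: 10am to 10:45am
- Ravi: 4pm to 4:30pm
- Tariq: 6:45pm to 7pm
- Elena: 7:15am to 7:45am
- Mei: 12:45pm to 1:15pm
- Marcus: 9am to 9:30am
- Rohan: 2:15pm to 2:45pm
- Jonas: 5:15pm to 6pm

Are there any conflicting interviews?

Two intervals overlap when each starts before the other ends.
Sorted by start: Elena, Marcus, Lucia, Mei, Rohan, Ravi, Jonas, Tariq.
Marcus starts after Elena ends; Elena is clear from here.
Lucia starts after Marcus ends; Marcus is clear from here.
Mei starts after Lucia ends; Lucia is clear from here.
Rohan starts after Mei ends; Mei is clear from here.
Ravi starts after Rohan ends; Rohan is clear from here.
Jonas starts after Ravi ends; Ravi is clear from here.
Tariq starts after Jonas ends.
Every pair is clear; the schedule has no overlaps.

No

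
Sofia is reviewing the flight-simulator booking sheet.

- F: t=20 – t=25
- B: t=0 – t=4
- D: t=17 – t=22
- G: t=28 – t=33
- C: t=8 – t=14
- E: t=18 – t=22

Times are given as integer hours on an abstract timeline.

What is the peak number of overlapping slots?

3

Walk through starts and ends in time order (an end at T is processed before a start at T):
t=0 start B → 1
t=4 end B → 0
t=8 start C → 1
t=14 end C → 0
t=17 start D → 1
t=18 start E → 2
t=20 start F → 3
t=22 end D → 2
t=22 end E → 1
t=25 end F → 0
t=28 start G → 1
t=33 end G → 0
Peak is 3, at t=20 (D, E, F).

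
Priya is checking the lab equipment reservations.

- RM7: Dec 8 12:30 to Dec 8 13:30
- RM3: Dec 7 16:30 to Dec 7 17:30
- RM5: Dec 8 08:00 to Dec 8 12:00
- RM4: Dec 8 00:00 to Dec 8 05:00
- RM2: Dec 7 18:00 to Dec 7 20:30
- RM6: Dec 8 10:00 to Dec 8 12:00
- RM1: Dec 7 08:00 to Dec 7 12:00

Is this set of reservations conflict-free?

No

Sorted by start: RM1, RM3, RM2, RM4, RM5, RM6, RM7.
RM3 starts after RM1 ends, so nothing later overlaps RM1 either.
RM2 starts after RM3 ends, so nothing later overlaps RM3 either.
RM4 starts after RM2 ends, so nothing later overlaps RM2 either.
RM5 starts after RM4 ends, so nothing later overlaps RM4 either.
RM6 starts before RM5 ends → RM5 and RM6 overlap.
That's a conflict, so the schedule is not conflict-free.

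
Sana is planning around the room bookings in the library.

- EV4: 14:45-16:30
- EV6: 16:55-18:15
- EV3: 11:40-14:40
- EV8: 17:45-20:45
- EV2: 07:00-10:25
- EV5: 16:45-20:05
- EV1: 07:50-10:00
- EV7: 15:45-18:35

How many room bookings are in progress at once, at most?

4

Sort all start/end points and keep a running count:
07:00 start EV2 → 1
07:50 start EV1 → 2
10:00 end EV1 → 1
10:25 end EV2 → 0
11:40 start EV3 → 1
14:40 end EV3 → 0
14:45 start EV4 → 1
15:45 start EV7 → 2
16:30 end EV4 → 1
16:45 start EV5 → 2
16:55 start EV6 → 3
17:45 start EV8 → 4
18:15 end EV6 → 3
18:35 end EV7 → 2
20:05 end EV5 → 1
20:45 end EV8 → 0
Peak is 4, at 17:45 (EV5, EV6, EV7, EV8).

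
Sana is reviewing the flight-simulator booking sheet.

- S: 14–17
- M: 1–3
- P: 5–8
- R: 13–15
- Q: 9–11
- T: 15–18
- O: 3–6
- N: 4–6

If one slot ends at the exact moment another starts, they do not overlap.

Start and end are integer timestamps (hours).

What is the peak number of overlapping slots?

3

Sweep the timeline, counting +1 at each start and −1 at each end (ends before starts at a tie):
1 start M → 1
3 end M → 0
3 start O → 1
4 start N → 2
5 start P → 3
6 end N → 2
6 end O → 1
8 end P → 0
9 start Q → 1
11 end Q → 0
13 start R → 1
14 start S → 2
15 end R → 1
15 start T → 2
17 end S → 1
18 end T → 0
Peak is 3, at 5 (N, O, P).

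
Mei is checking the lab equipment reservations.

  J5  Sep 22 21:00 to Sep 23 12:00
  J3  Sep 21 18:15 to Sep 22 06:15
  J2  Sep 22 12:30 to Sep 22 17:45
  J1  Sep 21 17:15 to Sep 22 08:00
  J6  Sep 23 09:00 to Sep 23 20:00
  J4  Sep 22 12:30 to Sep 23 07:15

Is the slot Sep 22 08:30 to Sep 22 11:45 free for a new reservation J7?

Yes — the slot is free

J1: ends Sep 22 08:00 at or before J7 starts Sep 22 08:30 → clear.
J3: ends Sep 22 06:15 at or before J7 starts Sep 22 08:30 → clear.
J2: starts Sep 22 12:30 at or after J7 ends Sep 22 11:45 → clear.
J4: starts Sep 22 12:30 at or after J7 ends Sep 22 11:45 → clear.
J5: starts Sep 22 21:00 at or after J7 ends Sep 22 11:45 → clear.
J6: starts Sep 23 09:00 at or after J7 ends Sep 22 11:45 → clear.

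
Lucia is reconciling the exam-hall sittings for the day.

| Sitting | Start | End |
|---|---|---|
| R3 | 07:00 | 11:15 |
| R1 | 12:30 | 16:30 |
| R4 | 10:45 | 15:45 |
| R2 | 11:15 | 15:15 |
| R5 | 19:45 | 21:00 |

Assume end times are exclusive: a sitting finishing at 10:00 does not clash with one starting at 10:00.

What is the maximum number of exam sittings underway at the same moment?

3

Walk through starts and ends in time order (an end at T is processed before a start at T):
07:00 start R3 → 1
10:45 start R4 → 2
11:15 end R3 → 1
11:15 start R2 → 2
12:30 start R1 → 3
15:15 end R2 → 2
15:45 end R4 → 1
16:30 end R1 → 0
19:45 start R5 → 1
21:00 end R5 → 0
Peak is 3, at 12:30 (R1, R2, R4).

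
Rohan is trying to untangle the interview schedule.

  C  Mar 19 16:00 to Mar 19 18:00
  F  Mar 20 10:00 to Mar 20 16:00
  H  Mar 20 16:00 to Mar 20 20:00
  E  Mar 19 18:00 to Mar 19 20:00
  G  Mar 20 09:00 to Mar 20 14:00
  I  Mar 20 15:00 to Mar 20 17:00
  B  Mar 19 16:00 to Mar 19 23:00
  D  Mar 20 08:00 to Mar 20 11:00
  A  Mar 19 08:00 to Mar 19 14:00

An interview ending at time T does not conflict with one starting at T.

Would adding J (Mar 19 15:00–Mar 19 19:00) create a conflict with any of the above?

A: ends Mar 19 14:00 at or before J starts Mar 19 15:00 → clear.
B: starts Mar 19 16:00 before J ends Mar 19 19:00, and ends Mar 19 23:00 after J starts Mar 19 15:00 → overlap.
C: starts Mar 19 16:00 before J ends Mar 19 19:00, and ends Mar 19 18:00 after J starts Mar 19 15:00 → overlap.
E: starts Mar 19 18:00 before J ends Mar 19 19:00, and ends Mar 19 20:00 after J starts Mar 19 15:00 → overlap.
D: starts Mar 20 08:00 at or after J ends Mar 19 19:00 → clear.
G: starts Mar 20 09:00 at or after J ends Mar 19 19:00 → clear.
F: starts Mar 20 10:00 at or after J ends Mar 19 19:00 → clear.
I: starts Mar 20 15:00 at or after J ends Mar 19 19:00 → clear.
H: starts Mar 20 16:00 at or after J ends Mar 19 19:00 → clear.
J overlaps B, C, E.

Yes — it overlaps B, C, E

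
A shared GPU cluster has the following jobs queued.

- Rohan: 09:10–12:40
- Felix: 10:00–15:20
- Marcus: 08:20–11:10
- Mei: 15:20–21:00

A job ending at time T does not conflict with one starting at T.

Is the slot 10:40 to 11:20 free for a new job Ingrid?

No — it overlaps Felix, Marcus, Rohan

Marcus: starts 08:20 before Ingrid ends 11:20, and ends 11:10 after Ingrid starts 10:40 → overlap.
Rohan: starts 09:10 before Ingrid ends 11:20, and ends 12:40 after Ingrid starts 10:40 → overlap.
Felix: starts 10:00 before Ingrid ends 11:20, and ends 15:20 after Ingrid starts 10:40 → overlap.
Mei: starts 15:20 at or after Ingrid ends 11:20 → clear.
Ingrid overlaps Rohan, Felix, Marcus.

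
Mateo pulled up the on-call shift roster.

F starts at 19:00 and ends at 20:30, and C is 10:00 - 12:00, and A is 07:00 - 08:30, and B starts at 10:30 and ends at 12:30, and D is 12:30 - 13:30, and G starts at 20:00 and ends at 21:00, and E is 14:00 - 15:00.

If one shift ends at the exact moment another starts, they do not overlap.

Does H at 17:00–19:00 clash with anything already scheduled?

No — it doesn't clash with anything

A: ends 08:30 at or before H starts 17:00 → clear.
C: ends 12:00 at or before H starts 17:00 → clear.
B: ends 12:30 at or before H starts 17:00 → clear.
D: ends 13:30 at or before H starts 17:00 → clear.
E: ends 15:00 at or before H starts 17:00 → clear.
F: starts 19:00 at or after H ends 19:00 → clear.
G: starts 20:00 at or after H ends 19:00 → clear.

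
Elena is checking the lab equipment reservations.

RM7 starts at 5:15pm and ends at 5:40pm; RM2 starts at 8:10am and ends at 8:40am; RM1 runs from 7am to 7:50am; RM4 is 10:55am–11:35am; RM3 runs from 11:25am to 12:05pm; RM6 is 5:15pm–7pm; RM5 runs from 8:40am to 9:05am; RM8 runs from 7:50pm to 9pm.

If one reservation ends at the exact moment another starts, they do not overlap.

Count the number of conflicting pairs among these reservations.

Check each pair: they overlap iff neither finishes before the other starts.
Sorted by start: RM1, RM2, RM5, RM4, RM3, RM6, RM7, RM8.
RM2 starts after RM1 ends, so RM1 has no further overlaps.
RM5 starts exactly when RM2 ends (back-to-back, no overlap), so RM2 has no further overlaps.
RM4 starts after RM5 ends, so RM5 has no further overlaps.
RM3 starts before RM4 ends → RM4 and RM3 overlap.
RM6 starts after RM4 ends, so RM4 has no further overlaps.
RM6 starts after RM3 ends, so RM3 has no further overlaps.
RM7 starts before RM6 ends → RM6 and RM7 overlap.
RM8 starts after RM6 ends.
RM8 starts after RM7 ends.
Overlapping pairs: RM3 & RM4, RM6 & RM7 — 2 in total.

2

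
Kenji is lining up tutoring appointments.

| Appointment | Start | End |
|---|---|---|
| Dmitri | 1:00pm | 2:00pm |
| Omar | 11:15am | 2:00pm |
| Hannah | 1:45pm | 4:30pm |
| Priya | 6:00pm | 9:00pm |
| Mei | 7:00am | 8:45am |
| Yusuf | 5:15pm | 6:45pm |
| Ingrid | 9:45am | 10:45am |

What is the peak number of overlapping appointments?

Walk through starts and ends in time order (an end at T is processed before a start at T):
7:00am start Mei → 1
8:45am end Mei → 0
9:45am start Ingrid → 1
10:45am end Ingrid → 0
11:15am start Omar → 1
1:00pm start Dmitri → 2
1:45pm start Hannah → 3
2:00pm end Dmitri → 2
2:00pm end Omar → 1
4:30pm end Hannah → 0
5:15pm start Yusuf → 1
6:00pm start Priya → 2
6:45pm end Yusuf → 1
9:00pm end Priya → 0
Peak is 3, at 1:45pm (Dmitri, Hannah, Omar).

3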